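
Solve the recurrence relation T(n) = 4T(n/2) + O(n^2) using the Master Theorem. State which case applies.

Master Theorem for T(n) = 4T(n/2) + O(n^2):

a = 4, b = 2, c = 2
log_b(a) = log_2(4) = 2.0000

Case 2: c = 2 = log_2(4) = 2.0000
T(n) = O(n^2 log n) = O(n^2 log n)

For T(n) = 4T(n/2) + O(n^2): log_2(4) = 2.0000. This is Case 2 of the Master Theorem (c = log_b(a), equal work at all levels), giving O(n^2 log n).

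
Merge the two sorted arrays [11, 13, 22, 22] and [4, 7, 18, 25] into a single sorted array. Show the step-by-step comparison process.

Merging process:

Compare 11 vs 4: take 4 from right. Merged: [4]
Compare 11 vs 7: take 7 from right. Merged: [4, 7]
Compare 11 vs 18: take 11 from left. Merged: [4, 7, 11]
Compare 13 vs 18: take 13 from left. Merged: [4, 7, 11, 13]
Compare 22 vs 18: take 18 from right. Merged: [4, 7, 11, 13, 18]
Compare 22 vs 25: take 22 from left. Merged: [4, 7, 11, 13, 18, 22]
Compare 22 vs 25: take 22 from left. Merged: [4, 7, 11, 13, 18, 22, 22]
Append remaining from right: [25]. Merged: [4, 7, 11, 13, 18, 22, 22, 25]

Final merged array: [4, 7, 11, 13, 18, 22, 22, 25]
Total comparisons: 7

The merged array is [4, 7, 11, 13, 18, 22, 22, 25], requiring 7 comparisons. The merge step runs in O(n) time where n is the total number of elements.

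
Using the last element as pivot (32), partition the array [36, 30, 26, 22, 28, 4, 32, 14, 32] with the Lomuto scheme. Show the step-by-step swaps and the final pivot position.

Lomuto partition with pivot = 32:

Initial array: [36, 30, 26, 22, 28, 4, 32, 14, 32]

arr[0]=36 > 32: no swap
arr[1]=30 <= 32: swap with position 0, array becomes [30, 36, 26, 22, 28, 4, 32, 14, 32]
arr[2]=26 <= 32: swap with position 1, array becomes [30, 26, 36, 22, 28, 4, 32, 14, 32]
arr[3]=22 <= 32: swap with position 2, array becomes [30, 26, 22, 36, 28, 4, 32, 14, 32]
arr[4]=28 <= 32: swap with position 3, array becomes [30, 26, 22, 28, 36, 4, 32, 14, 32]
arr[5]=4 <= 32: swap with position 4, array becomes [30, 26, 22, 28, 4, 36, 32, 14, 32]
arr[6]=32 <= 32: swap with position 5, array becomes [30, 26, 22, 28, 4, 32, 36, 14, 32]
arr[7]=14 <= 32: swap with position 6, array becomes [30, 26, 22, 28, 4, 32, 14, 36, 32]

Place pivot at position 7: [30, 26, 22, 28, 4, 32, 14, 32, 36]
Pivot position: 7

After partitioning with pivot 32, the array becomes [30, 26, 22, 28, 4, 32, 14, 32, 36]. The pivot is placed at index 7. All elements to the left of the pivot are <= 32, and all elements to the right are > 32.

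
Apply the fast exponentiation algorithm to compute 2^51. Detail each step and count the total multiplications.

Computing 2^51 by squaring (build up from 2^1; each line after the first costs one multiplication):

2^1 = 2
2^2 = (2^1)^2 = 2^2 = 4
2^3 = 2 * 2^2 = 2 * 4 = 8
2^6 = (2^3)^2 = 8^2 = 64
2^12 = (2^6)^2 = 64^2 = 4096
2^24 = (2^12)^2 = 4096^2 = 16777216
2^25 = 2 * 2^24 = 2 * 16777216 = 33554432
2^50 = (2^25)^2 = 33554432^2 = 1125899906842624
2^51 = 2 * 2^50 = 2 * 1125899906842624 = 2251799813685248

Result: 2251799813685248
Multiplications needed: 8 (8 lines after 2^1)

2^51 = 2251799813685248. Using exponentiation by squaring, this requires 8 multiplications. The key idea: if the exponent is even, square the half-power; if odd, multiply by the base once.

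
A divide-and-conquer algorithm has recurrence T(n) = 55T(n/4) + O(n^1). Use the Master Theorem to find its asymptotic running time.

Master Theorem for T(n) = 55T(n/4) + O(n^1):

a = 55, b = 4, c = 1
log_b(a) = log_4(55) = 2.8907

Case 1: c = 1 < log_4(55) = 2.8907
T(n) = O(n^(log_4 55))

For T(n) = 55T(n/4) + O(n^1): log_4(55) = 2.8907. This is Case 1 of the Master Theorem (c < log_b(a), work dominated by leaves), giving O(n^(log_4 55)).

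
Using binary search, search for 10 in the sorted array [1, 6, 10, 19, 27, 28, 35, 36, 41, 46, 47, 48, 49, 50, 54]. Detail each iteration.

Binary search for 10 in [1, 6, 10, 19, 27, 28, 35, 36, 41, 46, 47, 48, 49, 50, 54]:

lo=0, hi=14, mid=7, arr[mid]=36 -> 36 > 10, search left half
lo=0, hi=6, mid=3, arr[mid]=19 -> 19 > 10, search left half
lo=0, hi=2, mid=1, arr[mid]=6 -> 6 < 10, search right half
lo=2, hi=2, mid=2, arr[mid]=10 -> Found target at index 2!

Binary search finds 10 at index 2 after 4 comparisons. The search repeatedly halves the search space by comparing with the middle element.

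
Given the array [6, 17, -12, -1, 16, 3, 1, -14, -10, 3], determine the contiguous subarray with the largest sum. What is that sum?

Using Kadane's algorithm on [6, 17, -12, -1, 16, 3, 1, -14, -10, 3]:

Scanning through the array:
Position 1 (value 17): max_ending_here = 23, max_so_far = 23
Position 2 (value -12): max_ending_here = 11, max_so_far = 23
Position 3 (value -1): max_ending_here = 10, max_so_far = 23
Position 4 (value 16): max_ending_here = 26, max_so_far = 26
Position 5 (value 3): max_ending_here = 29, max_so_far = 29
Position 6 (value 1): max_ending_here = 30, max_so_far = 30
Position 7 (value -14): max_ending_here = 16, max_so_far = 30
Position 8 (value -10): max_ending_here = 6, max_so_far = 30
Position 9 (value 3): max_ending_here = 9, max_so_far = 30

Maximum subarray: [6, 17, -12, -1, 16, 3, 1]
Maximum sum: 30

The maximum subarray is [6, 17, -12, -1, 16, 3, 1] with sum 30. This subarray runs from index 0 to index 6.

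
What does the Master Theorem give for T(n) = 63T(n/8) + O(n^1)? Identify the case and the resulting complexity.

Master Theorem for T(n) = 63T(n/8) + O(n^1):

a = 63, b = 8, c = 1
log_b(a) = log_8(63) = 1.9924

Case 1: c = 1 < log_8(63) = 1.9924
T(n) = O(n^(log_8 63))

For T(n) = 63T(n/8) + O(n^1): log_8(63) = 1.9924. This is Case 1 of the Master Theorem (c < log_b(a), work dominated by leaves), giving O(n^(log_8 63)).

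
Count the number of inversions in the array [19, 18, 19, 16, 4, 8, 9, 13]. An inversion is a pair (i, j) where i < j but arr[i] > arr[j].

Finding inversions in [19, 18, 19, 16, 4, 8, 9, 13]:

(0, 1): arr[0]=19 > arr[1]=18
(0, 3): arr[0]=19 > arr[3]=16
(0, 4): arr[0]=19 > arr[4]=4
(0, 5): arr[0]=19 > arr[5]=8
(0, 6): arr[0]=19 > arr[6]=9
(0, 7): arr[0]=19 > arr[7]=13
(1, 3): arr[1]=18 > arr[3]=16
(1, 4): arr[1]=18 > arr[4]=4
(1, 5): arr[1]=18 > arr[5]=8
(1, 6): arr[1]=18 > arr[6]=9
(1, 7): arr[1]=18 > arr[7]=13
(2, 3): arr[2]=19 > arr[3]=16
(2, 4): arr[2]=19 > arr[4]=4
(2, 5): arr[2]=19 > arr[5]=8
(2, 6): arr[2]=19 > arr[6]=9
(2, 7): arr[2]=19 > arr[7]=13
(3, 4): arr[3]=16 > arr[4]=4
(3, 5): arr[3]=16 > arr[5]=8
(3, 6): arr[3]=16 > arr[6]=9
(3, 7): arr[3]=16 > arr[7]=13

Total inversions: 20

The array has 20 inversion(s): (0,1), (0,3), (0,4), (0,5), (0,6), (0,7), (1,3), (1,4), (1,5), (1,6), (1,7), (2,3), (2,4), (2,5), (2,6), (2,7), (3,4), (3,5), (3,6), (3,7). Each pair (i,j) satisfies i < j and arr[i] > arr[j].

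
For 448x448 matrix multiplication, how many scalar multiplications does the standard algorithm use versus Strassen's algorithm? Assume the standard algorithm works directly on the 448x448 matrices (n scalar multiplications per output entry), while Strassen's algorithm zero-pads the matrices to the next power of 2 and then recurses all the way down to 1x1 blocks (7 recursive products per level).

Matrix multiplication for 448x448 matrices:

Strassen's algorithm requires power-of-2 dimensions. Pad 448x448 to 512x512 (next power of 2).

Standard algorithm: 448^3 = 89915392 multiplications
Strassen's algorithm: 7^(log2(512)) = 7^9 = 40353607 multiplications
Savings: 89915392 - 40353607 = 49561785 multiplications

Standard: 89915392 multiplications (448^3). Strassen: 40353607 multiplications (7^9, after padding to 512x512). Strassen reduces 8 recursive multiplications to 7 at each level.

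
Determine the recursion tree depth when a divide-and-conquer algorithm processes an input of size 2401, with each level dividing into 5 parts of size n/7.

For divide and conquer with division factor 7:

Problem sizes at each level:
Level 0: 2401
Level 1: 343
Level 2: 49
Level 3: 7
Level 4: 1

The root is level 0 and the size-1 base case is level 4 (the tree spans levels 0 through 4, i.e. 5 levels counting the root), so the depth is the number of divisions: log_7(2401) = 4

The recursion tree depth is log_7(2401) = 4. At each level, the problem size is divided by 7, so it takes 4 divisions to reduce to a base case of size 1. The algorithm makes 5 recursive calls at each level.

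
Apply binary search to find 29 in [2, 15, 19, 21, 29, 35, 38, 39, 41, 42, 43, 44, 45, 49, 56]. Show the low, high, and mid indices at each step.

Binary search for 29 in [2, 15, 19, 21, 29, 35, 38, 39, 41, 42, 43, 44, 45, 49, 56]:

lo=0, hi=14, mid=7, arr[mid]=39 -> 39 > 29, search left half
lo=0, hi=6, mid=3, arr[mid]=21 -> 21 < 29, search right half
lo=4, hi=6, mid=5, arr[mid]=35 -> 35 > 29, search left half
lo=4, hi=4, mid=4, arr[mid]=29 -> Found target at index 4!

Binary search finds 29 at index 4 after 4 comparisons. The search repeatedly halves the search space by comparing with the middle element.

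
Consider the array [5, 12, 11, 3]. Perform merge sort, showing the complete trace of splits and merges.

Merge sort trace:

Split: [5, 12, 11, 3] -> [5, 12] and [11, 3]
  Split: [5, 12] -> [5] and [12]
  Merge: [5] + [12] -> [5, 12]
  Split: [11, 3] -> [11] and [3]
  Merge: [11] + [3] -> [3, 11]
Merge: [5, 12] + [3, 11] -> [3, 5, 11, 12]

Final sorted array: [3, 5, 11, 12]

The merge sort proceeds by recursively splitting the array and merging sorted halves.
After all merges, the sorted array is [3, 5, 11, 12].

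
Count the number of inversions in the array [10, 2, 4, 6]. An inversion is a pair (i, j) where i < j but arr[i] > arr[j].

Finding inversions in [10, 2, 4, 6]:

(0, 1): arr[0]=10 > arr[1]=2
(0, 2): arr[0]=10 > arr[2]=4
(0, 3): arr[0]=10 > arr[3]=6

Total inversions: 3

The array has 3 inversion(s): (0,1), (0,2), (0,3). Each pair (i,j) satisfies i < j and arr[i] > arr[j].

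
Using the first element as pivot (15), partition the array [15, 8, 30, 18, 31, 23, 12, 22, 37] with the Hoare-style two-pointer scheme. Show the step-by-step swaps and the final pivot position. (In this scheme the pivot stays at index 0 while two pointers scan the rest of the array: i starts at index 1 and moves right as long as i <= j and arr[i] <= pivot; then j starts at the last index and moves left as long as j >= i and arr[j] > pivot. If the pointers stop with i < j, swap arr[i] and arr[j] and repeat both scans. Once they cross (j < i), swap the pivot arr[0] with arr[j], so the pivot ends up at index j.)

Hoare-style two-pointer partition with pivot = 15:

Initial array: [15, 8, 30, 18, 31, 23, 12, 22, 37]

Pointers start at i = 1, j = 8.
i stops at index 2 (arr[2]=30 > 15), j stops at index 6 (arr[6]=12 <= 15): swap arr[2] and arr[6], array becomes [15, 8, 12, 18, 31, 23, 30, 22, 37]
i ends at 3, j ends at 2: the pointers have crossed (j < i), so scanning stops.

Swap pivot arr[0] with arr[2] to place pivot at position 2: [12, 8, 15, 18, 31, 23, 30, 22, 37]
Pivot position: 2

After partitioning with pivot 15, the array becomes [12, 8, 15, 18, 31, 23, 30, 22, 37]. The pivot is placed at index 2. All elements to the left of the pivot are <= 15, and all elements to the right are > 15.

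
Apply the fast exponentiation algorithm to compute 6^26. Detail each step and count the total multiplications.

Computing 6^26 by squaring (build up from 6^1; each line after the first costs one multiplication):

6^1 = 6
6^2 = (6^1)^2 = 6^2 = 36
6^3 = 6 * 6^2 = 6 * 36 = 216
6^6 = (6^3)^2 = 216^2 = 46656
6^12 = (6^6)^2 = 46656^2 = 2176782336
6^13 = 6 * 6^12 = 6 * 2176782336 = 13060694016
6^26 = (6^13)^2 = 13060694016^2 = 170581728179578208256

Result: 170581728179578208256
Multiplications needed: 6 (6 lines after 6^1)

6^26 = 170581728179578208256. Using exponentiation by squaring, this requires 6 multiplications. The key idea: if the exponent is even, square the half-power; if odd, multiply by the base once.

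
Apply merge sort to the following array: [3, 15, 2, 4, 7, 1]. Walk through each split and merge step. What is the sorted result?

Merge sort trace:

Split: [3, 15, 2, 4, 7, 1] -> [3, 15, 2] and [4, 7, 1]
  Split: [3, 15, 2] -> [3] and [15, 2]
    Split: [15, 2] -> [15] and [2]
    Merge: [15] + [2] -> [2, 15]
  Merge: [3] + [2, 15] -> [2, 3, 15]
  Split: [4, 7, 1] -> [4] and [7, 1]
    Split: [7, 1] -> [7] and [1]
    Merge: [7] + [1] -> [1, 7]
  Merge: [4] + [1, 7] -> [1, 4, 7]
Merge: [2, 3, 15] + [1, 4, 7] -> [1, 2, 3, 4, 7, 15]

Final sorted array: [1, 2, 3, 4, 7, 15]

The merge sort proceeds by recursively splitting the array and merging sorted halves.
After all merges, the sorted array is [1, 2, 3, 4, 7, 15].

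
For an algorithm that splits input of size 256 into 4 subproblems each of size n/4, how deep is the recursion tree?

For divide and conquer with division factor 4:

Problem sizes at each level:
Level 0: 256
Level 1: 64
Level 2: 16
Level 3: 4
Level 4: 1

The root is level 0 and the size-1 base case is level 4 (the tree spans levels 0 through 4, i.e. 5 levels counting the root), so the depth is the number of divisions: log_4(256) = 4

The recursion tree depth is log_4(256) = 4. At each level, the problem size is divided by 4, so it takes 4 divisions to reduce to a base case of size 1. The algorithm makes 4 recursive calls at each level.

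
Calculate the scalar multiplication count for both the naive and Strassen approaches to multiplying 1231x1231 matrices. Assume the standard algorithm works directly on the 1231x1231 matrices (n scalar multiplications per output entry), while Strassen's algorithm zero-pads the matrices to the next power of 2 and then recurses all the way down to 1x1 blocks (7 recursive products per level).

Matrix multiplication for 1231x1231 matrices:

Strassen's algorithm requires power-of-2 dimensions. Pad 1231x1231 to 2048x2048 (next power of 2).

Standard algorithm: 1231^3 = 1865409391 multiplications
Strassen's algorithm: 7^(log2(2048)) = 7^11 = 1977326743 multiplications
Difference: 1865409391 - 1977326743 = -111917352 (Strassen uses MORE here due to padding overhead — for small or just-over-power-of-2 n, padding can outweigh the per-level savings)

Standard: 1865409391 multiplications (1231^3). Strassen: 1977326743 multiplications (7^11, after padding to 2048x2048). Strassen reduces 8 recursive multiplications to 7 at each level.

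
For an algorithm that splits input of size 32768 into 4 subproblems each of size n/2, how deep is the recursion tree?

For divide and conquer with division factor 2:

Problem sizes at each level:
Level 0: 32768
Level 1: 16384
Level 2: 8192
Level 3: 4096
Level 4: 2048
Level 5: 1024
Level 6: 512
Level 7: 256
Level 8: 128
Level 9: 64
Level 10: 32
Level 11: 16
Level 12: 8
Level 13: 4
Level 14: 2
Level 15: 1

The root is level 0 and the size-1 base case is level 15 (the tree spans levels 0 through 15, i.e. 16 levels counting the root), so the depth is the number of divisions: log_2(32768) = 15

The recursion tree depth is log_2(32768) = 15. At each level, the problem size is divided by 2, so it takes 15 divisions to reduce to a base case of size 1. The algorithm makes 4 recursive calls at each level.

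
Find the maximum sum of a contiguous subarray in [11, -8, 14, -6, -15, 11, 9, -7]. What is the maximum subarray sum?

Using Kadane's algorithm on [11, -8, 14, -6, -15, 11, 9, -7]:

Scanning through the array:
Position 1 (value -8): max_ending_here = 3, max_so_far = 11
Position 2 (value 14): max_ending_here = 17, max_so_far = 17
Position 3 (value -6): max_ending_here = 11, max_so_far = 17
Position 4 (value -15): max_ending_here = -4, max_so_far = 17
Position 5 (value 11): max_ending_here = 11, max_so_far = 17
Position 6 (value 9): max_ending_here = 20, max_so_far = 20
Position 7 (value -7): max_ending_here = 13, max_so_far = 20

Maximum subarray: [11, 9]
Maximum sum: 20

The maximum subarray is [11, 9] with sum 20. This subarray runs from index 5 to index 6.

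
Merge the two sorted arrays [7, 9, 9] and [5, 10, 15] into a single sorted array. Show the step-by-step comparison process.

Merging process:

Compare 7 vs 5: take 5 from right. Merged: [5]
Compare 7 vs 10: take 7 from left. Merged: [5, 7]
Compare 9 vs 10: take 9 from left. Merged: [5, 7, 9]
Compare 9 vs 10: take 9 from left. Merged: [5, 7, 9, 9]
Append remaining from right: [10, 15]. Merged: [5, 7, 9, 9, 10, 15]

Final merged array: [5, 7, 9, 9, 10, 15]
Total comparisons: 4

The merged array is [5, 7, 9, 9, 10, 15], requiring 4 comparisons. The merge step runs in O(n) time where n is the total number of elements.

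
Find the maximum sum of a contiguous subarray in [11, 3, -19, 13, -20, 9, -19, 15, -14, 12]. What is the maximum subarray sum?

Using Kadane's algorithm on [11, 3, -19, 13, -20, 9, -19, 15, -14, 12]:

Scanning through the array:
Position 1 (value 3): max_ending_here = 14, max_so_far = 14
Position 2 (value -19): max_ending_here = -5, max_so_far = 14
Position 3 (value 13): max_ending_here = 13, max_so_far = 14
Position 4 (value -20): max_ending_here = -7, max_so_far = 14
Position 5 (value 9): max_ending_here = 9, max_so_far = 14
Position 6 (value -19): max_ending_here = -10, max_so_far = 14
Position 7 (value 15): max_ending_here = 15, max_so_far = 15
Position 8 (value -14): max_ending_here = 1, max_so_far = 15
Position 9 (value 12): max_ending_here = 13, max_so_far = 15

Maximum subarray: [15]
Maximum sum: 15

The maximum subarray is [15] with sum 15. This subarray runs from index 7 to index 7.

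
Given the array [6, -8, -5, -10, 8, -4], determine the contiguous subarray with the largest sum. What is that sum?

Using Kadane's algorithm on [6, -8, -5, -10, 8, -4]:

Scanning through the array:
Position 1 (value -8): max_ending_here = -2, max_so_far = 6
Position 2 (value -5): max_ending_here = -5, max_so_far = 6
Position 3 (value -10): max_ending_here = -10, max_so_far = 6
Position 4 (value 8): max_ending_here = 8, max_so_far = 8
Position 5 (value -4): max_ending_here = 4, max_so_far = 8

Maximum subarray: [8]
Maximum sum: 8

The maximum subarray is [8] with sum 8. This subarray runs from index 4 to index 4.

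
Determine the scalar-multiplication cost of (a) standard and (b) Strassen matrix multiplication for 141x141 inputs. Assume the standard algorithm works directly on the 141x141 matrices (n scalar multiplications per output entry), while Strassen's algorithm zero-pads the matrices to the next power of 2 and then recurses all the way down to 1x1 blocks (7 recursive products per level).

Matrix multiplication for 141x141 matrices:

Strassen's algorithm requires power-of-2 dimensions. Pad 141x141 to 256x256 (next power of 2).

Standard algorithm: 141^3 = 2803221 multiplications
Strassen's algorithm: 7^(log2(256)) = 7^8 = 5764801 multiplications
Difference: 2803221 - 5764801 = -2961580 (Strassen uses MORE here due to padding overhead — for small or just-over-power-of-2 n, padding can outweigh the per-level savings)

Standard: 2803221 multiplications (141^3). Strassen: 5764801 multiplications (7^8, after padding to 256x256). Strassen reduces 8 recursive multiplications to 7 at each level.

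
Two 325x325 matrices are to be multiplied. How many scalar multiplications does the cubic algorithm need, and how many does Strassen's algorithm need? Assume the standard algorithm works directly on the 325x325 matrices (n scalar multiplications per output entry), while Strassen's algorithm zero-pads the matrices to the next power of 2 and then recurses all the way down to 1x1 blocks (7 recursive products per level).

Matrix multiplication for 325x325 matrices:

Strassen's algorithm requires power-of-2 dimensions. Pad 325x325 to 512x512 (next power of 2).

Standard algorithm: 325^3 = 34328125 multiplications
Strassen's algorithm: 7^(log2(512)) = 7^9 = 40353607 multiplications
Difference: 34328125 - 40353607 = -6025482 (Strassen uses MORE here due to padding overhead — for small or just-over-power-of-2 n, padding can outweigh the per-level savings)

Standard: 34328125 multiplications (325^3). Strassen: 40353607 multiplications (7^9, after padding to 512x512). Strassen reduces 8 recursive multiplications to 7 at each level.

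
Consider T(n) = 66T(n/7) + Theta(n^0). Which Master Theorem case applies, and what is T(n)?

Master Theorem for T(n) = 66T(n/7) + O(n^0):

a = 66, b = 7, c = 0
log_b(a) = log_7(66) = 2.1531

Case 1: c = 0 < log_7(66) = 2.1531
T(n) = O(n^(log_7 66))

For T(n) = 66T(n/7) + O(n^0): log_7(66) = 2.1531. This is Case 1 of the Master Theorem (c < log_b(a), work dominated by leaves), giving O(n^(log_7 66)).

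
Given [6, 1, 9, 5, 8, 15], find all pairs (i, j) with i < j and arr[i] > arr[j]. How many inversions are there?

Finding inversions in [6, 1, 9, 5, 8, 15]:

(0, 1): arr[0]=6 > arr[1]=1
(0, 3): arr[0]=6 > arr[3]=5
(2, 3): arr[2]=9 > arr[3]=5
(2, 4): arr[2]=9 > arr[4]=8

Total inversions: 4

The array has 4 inversion(s): (0,1), (0,3), (2,3), (2,4). Each pair (i,j) satisfies i < j and arr[i] > arr[j].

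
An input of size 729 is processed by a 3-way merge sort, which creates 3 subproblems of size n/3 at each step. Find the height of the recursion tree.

For divide and conquer with division factor 3:

Problem sizes at each level:
Level 0: 729
Level 1: 243
Level 2: 81
Level 3: 27
Level 4: 9
Level 5: 3
Level 6: 1

The root is level 0 and the size-1 base case is level 6 (the tree spans levels 0 through 6, i.e. 7 levels counting the root), so the depth is the number of divisions: log_3(729) = 6

The recursion tree depth is log_3(729) = 6. At each level, the problem size is divided by 3, so it takes 6 divisions to reduce to a base case of size 1. The algorithm makes 3 recursive calls at each level.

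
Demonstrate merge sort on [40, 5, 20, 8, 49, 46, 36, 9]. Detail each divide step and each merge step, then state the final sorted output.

Merge sort trace:

Split: [40, 5, 20, 8, 49, 46, 36, 9] -> [40, 5, 20, 8] and [49, 46, 36, 9]
  Split: [40, 5, 20, 8] -> [40, 5] and [20, 8]
    Split: [40, 5] -> [40] and [5]
    Merge: [40] + [5] -> [5, 40]
    Split: [20, 8] -> [20] and [8]
    Merge: [20] + [8] -> [8, 20]
  Merge: [5, 40] + [8, 20] -> [5, 8, 20, 40]
  Split: [49, 46, 36, 9] -> [49, 46] and [36, 9]
    Split: [49, 46] -> [49] and [46]
    Merge: [49] + [46] -> [46, 49]
    Split: [36, 9] -> [36] and [9]
    Merge: [36] + [9] -> [9, 36]
  Merge: [46, 49] + [9, 36] -> [9, 36, 46, 49]
Merge: [5, 8, 20, 40] + [9, 36, 46, 49] -> [5, 8, 9, 20, 36, 40, 46, 49]

Final sorted array: [5, 8, 9, 20, 36, 40, 46, 49]

The merge sort proceeds by recursively splitting the array and merging sorted halves.
After all merges, the sorted array is [5, 8, 9, 20, 36, 40, 46, 49].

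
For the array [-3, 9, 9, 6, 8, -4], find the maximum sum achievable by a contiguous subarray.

Using Kadane's algorithm on [-3, 9, 9, 6, 8, -4]:

Scanning through the array:
Position 1 (value 9): max_ending_here = 9, max_so_far = 9
Position 2 (value 9): max_ending_here = 18, max_so_far = 18
Position 3 (value 6): max_ending_here = 24, max_so_far = 24
Position 4 (value 8): max_ending_here = 32, max_so_far = 32
Position 5 (value -4): max_ending_here = 28, max_so_far = 32

Maximum subarray: [9, 9, 6, 8]
Maximum sum: 32

The maximum subarray is [9, 9, 6, 8] with sum 32. This subarray runs from index 1 to index 4.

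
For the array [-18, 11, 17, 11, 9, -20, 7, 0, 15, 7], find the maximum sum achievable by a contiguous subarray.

Using Kadane's algorithm on [-18, 11, 17, 11, 9, -20, 7, 0, 15, 7]:

Scanning through the array:
Position 1 (value 11): max_ending_here = 11, max_so_far = 11
Position 2 (value 17): max_ending_here = 28, max_so_far = 28
Position 3 (value 11): max_ending_here = 39, max_so_far = 39
Position 4 (value 9): max_ending_here = 48, max_so_far = 48
Position 5 (value -20): max_ending_here = 28, max_so_far = 48
Position 6 (value 7): max_ending_here = 35, max_so_far = 48
Position 7 (value 0): max_ending_here = 35, max_so_far = 48
Position 8 (value 15): max_ending_here = 50, max_so_far = 50
Position 9 (value 7): max_ending_here = 57, max_so_far = 57

Maximum subarray: [11, 17, 11, 9, -20, 7, 0, 15, 7]
Maximum sum: 57

The maximum subarray is [11, 17, 11, 9, -20, 7, 0, 15, 7] with sum 57. This subarray runs from index 1 to index 9.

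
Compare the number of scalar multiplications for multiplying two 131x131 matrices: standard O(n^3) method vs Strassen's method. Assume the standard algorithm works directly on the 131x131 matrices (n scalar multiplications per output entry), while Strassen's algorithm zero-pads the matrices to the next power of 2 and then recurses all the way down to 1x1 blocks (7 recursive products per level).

Matrix multiplication for 131x131 matrices:

Strassen's algorithm requires power-of-2 dimensions. Pad 131x131 to 256x256 (next power of 2).

Standard algorithm: 131^3 = 2248091 multiplications
Strassen's algorithm: 7^(log2(256)) = 7^8 = 5764801 multiplications
Difference: 2248091 - 5764801 = -3516710 (Strassen uses MORE here due to padding overhead — for small or just-over-power-of-2 n, padding can outweigh the per-level savings)

Standard: 2248091 multiplications (131^3). Strassen: 5764801 multiplications (7^8, after padding to 256x256). Strassen reduces 8 recursive multiplications to 7 at each level.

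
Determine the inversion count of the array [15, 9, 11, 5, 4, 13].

Finding inversions in [15, 9, 11, 5, 4, 13]:

(0, 1): arr[0]=15 > arr[1]=9
(0, 2): arr[0]=15 > arr[2]=11
(0, 3): arr[0]=15 > arr[3]=5
(0, 4): arr[0]=15 > arr[4]=4
(0, 5): arr[0]=15 > arr[5]=13
(1, 3): arr[1]=9 > arr[3]=5
(1, 4): arr[1]=9 > arr[4]=4
(2, 3): arr[2]=11 > arr[3]=5
(2, 4): arr[2]=11 > arr[4]=4
(3, 4): arr[3]=5 > arr[4]=4

Total inversions: 10

The array has 10 inversion(s): (0,1), (0,2), (0,3), (0,4), (0,5), (1,3), (1,4), (2,3), (2,4), (3,4). Each pair (i,j) satisfies i < j and arr[i] > arr[j].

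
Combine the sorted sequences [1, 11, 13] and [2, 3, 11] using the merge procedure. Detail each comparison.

Merging process:

Compare 1 vs 2: take 1 from left. Merged: [1]
Compare 11 vs 2: take 2 from right. Merged: [1, 2]
Compare 11 vs 3: take 3 from right. Merged: [1, 2, 3]
Compare 11 vs 11: take 11 from left. Merged: [1, 2, 3, 11]
Compare 13 vs 11: take 11 from right. Merged: [1, 2, 3, 11, 11]
Append remaining from left: [13]. Merged: [1, 2, 3, 11, 11, 13]

Final merged array: [1, 2, 3, 11, 11, 13]
Total comparisons: 5

The merged array is [1, 2, 3, 11, 11, 13], requiring 5 comparisons. The merge step runs in O(n) time where n is the total number of elements.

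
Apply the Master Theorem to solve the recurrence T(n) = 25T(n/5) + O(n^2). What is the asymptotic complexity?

Master Theorem for T(n) = 25T(n/5) + O(n^2):

a = 25, b = 5, c = 2
log_b(a) = log_5(25) = 2.0000

Case 2: c = 2 = log_5(25) = 2.0000
T(n) = O(n^2 log n) = O(n^2 log n)

For T(n) = 25T(n/5) + O(n^2): log_5(25) = 2.0000. This is Case 2 of the Master Theorem (c = log_b(a), equal work at all levels), giving O(n^2 log n).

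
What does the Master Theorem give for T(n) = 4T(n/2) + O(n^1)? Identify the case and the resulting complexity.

Master Theorem for T(n) = 4T(n/2) + O(n^1):

a = 4, b = 2, c = 1
log_b(a) = log_2(4) = 2.0000

Case 1: c = 1 < log_2(4) = 2.0000
T(n) = O(n^(log_2 4)) = O(n^2)

For T(n) = 4T(n/2) + O(n^1): log_2(4) = 2.0000. This is Case 1 of the Master Theorem (c < log_b(a), work dominated by leaves), giving O(n^2).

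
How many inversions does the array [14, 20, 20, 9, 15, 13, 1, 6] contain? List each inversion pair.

Finding inversions in [14, 20, 20, 9, 15, 13, 1, 6]:

(0, 3): arr[0]=14 > arr[3]=9
(0, 5): arr[0]=14 > arr[5]=13
(0, 6): arr[0]=14 > arr[6]=1
(0, 7): arr[0]=14 > arr[7]=6
(1, 3): arr[1]=20 > arr[3]=9
(1, 4): arr[1]=20 > arr[4]=15
(1, 5): arr[1]=20 > arr[5]=13
(1, 6): arr[1]=20 > arr[6]=1
(1, 7): arr[1]=20 > arr[7]=6
(2, 3): arr[2]=20 > arr[3]=9
(2, 4): arr[2]=20 > arr[4]=15
(2, 5): arr[2]=20 > arr[5]=13
(2, 6): arr[2]=20 > arr[6]=1
(2, 7): arr[2]=20 > arr[7]=6
(3, 6): arr[3]=9 > arr[6]=1
(3, 7): arr[3]=9 > arr[7]=6
(4, 5): arr[4]=15 > arr[5]=13
(4, 6): arr[4]=15 > arr[6]=1
(4, 7): arr[4]=15 > arr[7]=6
(5, 6): arr[5]=13 > arr[6]=1
(5, 7): arr[5]=13 > arr[7]=6

Total inversions: 21

The array has 21 inversion(s): (0,3), (0,5), (0,6), (0,7), (1,3), (1,4), (1,5), (1,6), (1,7), (2,3), (2,4), (2,5), (2,6), (2,7), (3,6), (3,7), (4,5), (4,6), (4,7), (5,6), (5,7). Each pair (i,j) satisfies i < j and arr[i] > arr[j].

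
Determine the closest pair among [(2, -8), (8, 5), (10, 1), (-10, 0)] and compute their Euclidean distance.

Computing all pairwise distances among 4 points:

d((2, -8), (8, 5)) = 14.3178
d((2, -8), (10, 1)) = 12.0416
d((2, -8), (-10, 0)) = 14.4222
d((8, 5), (10, 1)) = 4.4721 <-- minimum
d((8, 5), (-10, 0)) = 18.6815
d((10, 1), (-10, 0)) = 20.025

Closest pair: (8, 5) and (10, 1) with distance 4.4721

The closest pair is (8, 5) and (10, 1) with Euclidean distance 4.4721. For 4 points, brute-force pairwise comparison is shown above. For large n, the divide-and-conquer algorithm (sort by x, recurse on halves, check the dividing strip) achieves O(n log n).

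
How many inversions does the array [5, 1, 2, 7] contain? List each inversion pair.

Finding inversions in [5, 1, 2, 7]:

(0, 1): arr[0]=5 > arr[1]=1
(0, 2): arr[0]=5 > arr[2]=2

Total inversions: 2

The array has 2 inversion(s): (0,1), (0,2). Each pair (i,j) satisfies i < j and arr[i] > arr[j].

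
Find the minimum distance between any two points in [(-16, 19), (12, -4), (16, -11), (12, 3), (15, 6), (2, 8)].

Computing all pairwise distances among 6 points:

d((-16, 19), (12, -4)) = 36.2353
d((-16, 19), (16, -11)) = 43.8634
d((-16, 19), (12, 3)) = 32.249
d((-16, 19), (15, 6)) = 33.6155
d((-16, 19), (2, 8)) = 21.095
d((12, -4), (16, -11)) = 8.0623
d((12, -4), (12, 3)) = 7.0
d((12, -4), (15, 6)) = 10.4403
d((12, -4), (2, 8)) = 15.6205
d((16, -11), (12, 3)) = 14.5602
d((16, -11), (15, 6)) = 17.0294
d((16, -11), (2, 8)) = 23.6008
d((12, 3), (15, 6)) = 4.2426 <-- minimum
d((12, 3), (2, 8)) = 11.1803
d((15, 6), (2, 8)) = 13.1529

Closest pair: (12, 3) and (15, 6) with distance 4.2426

The closest pair is (12, 3) and (15, 6) with Euclidean distance 4.2426. For 6 points, brute-force pairwise comparison is shown above. For large n, the divide-and-conquer algorithm (sort by x, recurse on halves, check the dividing strip) achieves O(n log n).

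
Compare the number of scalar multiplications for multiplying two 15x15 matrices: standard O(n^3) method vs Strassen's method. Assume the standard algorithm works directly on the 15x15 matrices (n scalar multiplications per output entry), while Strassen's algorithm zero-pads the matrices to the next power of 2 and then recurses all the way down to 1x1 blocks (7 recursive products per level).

Matrix multiplication for 15x15 matrices:

Strassen's algorithm requires power-of-2 dimensions. Pad 15x15 to 16x16 (next power of 2).

Standard algorithm: 15^3 = 3375 multiplications
Strassen's algorithm: 7^(log2(16)) = 7^4 = 2401 multiplications
Savings: 3375 - 2401 = 974 multiplications

Standard: 3375 multiplications (15^3). Strassen: 2401 multiplications (7^4, after padding to 16x16). Strassen reduces 8 recursive multiplications to 7 at each level.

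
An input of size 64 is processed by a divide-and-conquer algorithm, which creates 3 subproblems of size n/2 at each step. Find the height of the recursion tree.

For divide and conquer with division factor 2:

Problem sizes at each level:
Level 0: 64
Level 1: 32
Level 2: 16
Level 3: 8
Level 4: 4
Level 5: 2
Level 6: 1

The root is level 0 and the size-1 base case is level 6 (the tree spans levels 0 through 6, i.e. 7 levels counting the root), so the depth is the number of divisions: log_2(64) = 6

The recursion tree depth is log_2(64) = 6. At each level, the problem size is divided by 2, so it takes 6 divisions to reduce to a base case of size 1. The algorithm makes 3 recursive calls at each level.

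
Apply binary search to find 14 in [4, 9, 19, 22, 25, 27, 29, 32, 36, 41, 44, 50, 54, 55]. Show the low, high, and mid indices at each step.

Binary search for 14 in [4, 9, 19, 22, 25, 27, 29, 32, 36, 41, 44, 50, 54, 55]:

lo=0, hi=13, mid=6, arr[mid]=29 -> 29 > 14, search left half
lo=0, hi=5, mid=2, arr[mid]=19 -> 19 > 14, search left half
lo=0, hi=1, mid=0, arr[mid]=4 -> 4 < 14, search right half
lo=1, hi=1, mid=1, arr[mid]=9 -> 9 < 14, search right half
lo=2 > hi=1, target 14 not found

Binary search determines that 14 is not in the array after 4 comparisons. The search space was exhausted without finding the target.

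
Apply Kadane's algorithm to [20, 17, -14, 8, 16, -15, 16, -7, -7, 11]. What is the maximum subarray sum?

Using Kadane's algorithm on [20, 17, -14, 8, 16, -15, 16, -7, -7, 11]:

Scanning through the array:
Position 1 (value 17): max_ending_here = 37, max_so_far = 37
Position 2 (value -14): max_ending_here = 23, max_so_far = 37
Position 3 (value 8): max_ending_here = 31, max_so_far = 37
Position 4 (value 16): max_ending_here = 47, max_so_far = 47
Position 5 (value -15): max_ending_here = 32, max_so_far = 47
Position 6 (value 16): max_ending_here = 48, max_so_far = 48
Position 7 (value -7): max_ending_here = 41, max_so_far = 48
Position 8 (value -7): max_ending_here = 34, max_so_far = 48
Position 9 (value 11): max_ending_here = 45, max_so_far = 48

Maximum subarray: [20, 17, -14, 8, 16, -15, 16]
Maximum sum: 48

The maximum subarray is [20, 17, -14, 8, 16, -15, 16] with sum 48. This subarray runs from index 0 to index 6.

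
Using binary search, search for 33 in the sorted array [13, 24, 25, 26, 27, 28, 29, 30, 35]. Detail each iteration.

Binary search for 33 in [13, 24, 25, 26, 27, 28, 29, 30, 35]:

lo=0, hi=8, mid=4, arr[mid]=27 -> 27 < 33, search right half
lo=5, hi=8, mid=6, arr[mid]=29 -> 29 < 33, search right half
lo=7, hi=8, mid=7, arr[mid]=30 -> 30 < 33, search right half
lo=8, hi=8, mid=8, arr[mid]=35 -> 35 > 33, search left half
lo=8 > hi=7, target 33 not found

Binary search determines that 33 is not in the array after 4 comparisons. The search space was exhausted without finding the target.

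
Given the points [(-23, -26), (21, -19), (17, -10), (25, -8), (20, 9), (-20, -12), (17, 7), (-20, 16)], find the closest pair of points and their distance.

Computing all pairwise distances among 8 points:

d((-23, -26), (21, -19)) = 44.5533
d((-23, -26), (17, -10)) = 43.0813
d((-23, -26), (25, -8)) = 51.264
d((-23, -26), (20, 9)) = 55.4437
d((-23, -26), (-20, -12)) = 14.3178
d((-23, -26), (17, 7)) = 51.8556
d((-23, -26), (-20, 16)) = 42.107
d((21, -19), (17, -10)) = 9.8489
d((21, -19), (25, -8)) = 11.7047
d((21, -19), (20, 9)) = 28.0179
d((21, -19), (-20, -12)) = 41.5933
d((21, -19), (17, 7)) = 26.3059
d((21, -19), (-20, 16)) = 53.9073
d((17, -10), (25, -8)) = 8.2462
d((17, -10), (20, 9)) = 19.2354
d((17, -10), (-20, -12)) = 37.054
d((17, -10), (17, 7)) = 17.0
d((17, -10), (-20, 16)) = 45.2217
d((25, -8), (20, 9)) = 17.72
d((25, -8), (-20, -12)) = 45.1774
d((25, -8), (17, 7)) = 17.0
d((25, -8), (-20, 16)) = 51.0
d((20, 9), (-20, -12)) = 45.1774
d((20, 9), (17, 7)) = 3.6056 <-- minimum
d((20, 9), (-20, 16)) = 40.6079
d((-20, -12), (17, 7)) = 41.5933
d((-20, -12), (-20, 16)) = 28.0
d((17, 7), (-20, 16)) = 38.0789

Closest pair: (20, 9) and (17, 7) with distance 3.6056

The closest pair is (20, 9) and (17, 7) with Euclidean distance 3.6056. For 8 points, brute-force pairwise comparison is shown above. For large n, the divide-and-conquer algorithm (sort by x, recurse on halves, check the dividing strip) achieves O(n log n).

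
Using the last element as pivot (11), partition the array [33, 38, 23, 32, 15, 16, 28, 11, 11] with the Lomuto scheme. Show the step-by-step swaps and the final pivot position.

Lomuto partition with pivot = 11:

Initial array: [33, 38, 23, 32, 15, 16, 28, 11, 11]

arr[0]=33 > 11: no swap
arr[1]=38 > 11: no swap
arr[2]=23 > 11: no swap
arr[3]=32 > 11: no swap
arr[4]=15 > 11: no swap
arr[5]=16 > 11: no swap
arr[6]=28 > 11: no swap
arr[7]=11 <= 11: swap with position 0, array becomes [11, 38, 23, 32, 15, 16, 28, 33, 11]

Place pivot at position 1: [11, 11, 23, 32, 15, 16, 28, 33, 38]
Pivot position: 1

After partitioning with pivot 11, the array becomes [11, 11, 23, 32, 15, 16, 28, 33, 38]. The pivot is placed at index 1. All elements to the left of the pivot are <= 11, and all elements to the right are > 11.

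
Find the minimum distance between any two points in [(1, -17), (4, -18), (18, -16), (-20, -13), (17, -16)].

Computing all pairwise distances among 5 points:

d((1, -17), (4, -18)) = 3.1623
d((1, -17), (18, -16)) = 17.0294
d((1, -17), (-20, -13)) = 21.3776
d((1, -17), (17, -16)) = 16.0312
d((4, -18), (18, -16)) = 14.1421
d((4, -18), (-20, -13)) = 24.5153
d((4, -18), (17, -16)) = 13.1529
d((18, -16), (-20, -13)) = 38.1182
d((18, -16), (17, -16)) = 1.0 <-- minimum
d((-20, -13), (17, -16)) = 37.1214

Closest pair: (18, -16) and (17, -16) with distance 1.0

The closest pair is (18, -16) and (17, -16) with Euclidean distance 1.0. For 5 points, brute-force pairwise comparison is shown above. For large n, the divide-and-conquer algorithm (sort by x, recurse on halves, check the dividing strip) achieves O(n log n).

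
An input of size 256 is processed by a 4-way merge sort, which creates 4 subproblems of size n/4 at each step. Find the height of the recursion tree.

For divide and conquer with division factor 4:

Problem sizes at each level:
Level 0: 256
Level 1: 64
Level 2: 16
Level 3: 4
Level 4: 1

The root is level 0 and the size-1 base case is level 4 (the tree spans levels 0 through 4, i.e. 5 levels counting the root), so the depth is the number of divisions: log_4(256) = 4

The recursion tree depth is log_4(256) = 4. At each level, the problem size is divided by 4, so it takes 4 divisions to reduce to a base case of size 1. The algorithm makes 4 recursive calls at each level.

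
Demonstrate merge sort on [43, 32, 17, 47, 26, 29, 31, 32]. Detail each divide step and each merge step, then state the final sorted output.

Merge sort trace:

Split: [43, 32, 17, 47, 26, 29, 31, 32] -> [43, 32, 17, 47] and [26, 29, 31, 32]
  Split: [43, 32, 17, 47] -> [43, 32] and [17, 47]
    Split: [43, 32] -> [43] and [32]
    Merge: [43] + [32] -> [32, 43]
    Split: [17, 47] -> [17] and [47]
    Merge: [17] + [47] -> [17, 47]
  Merge: [32, 43] + [17, 47] -> [17, 32, 43, 47]
  Split: [26, 29, 31, 32] -> [26, 29] and [31, 32]
    Split: [26, 29] -> [26] and [29]
    Merge: [26] + [29] -> [26, 29]
    Split: [31, 32] -> [31] and [32]
    Merge: [31] + [32] -> [31, 32]
  Merge: [26, 29] + [31, 32] -> [26, 29, 31, 32]
Merge: [17, 32, 43, 47] + [26, 29, 31, 32] -> [17, 26, 29, 31, 32, 32, 43, 47]

Final sorted array: [17, 26, 29, 31, 32, 32, 43, 47]

The merge sort proceeds by recursively splitting the array and merging sorted halves.
After all merges, the sorted array is [17, 26, 29, 31, 32, 32, 43, 47].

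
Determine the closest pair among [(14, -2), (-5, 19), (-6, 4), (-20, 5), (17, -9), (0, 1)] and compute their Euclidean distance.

Computing all pairwise distances among 6 points:

d((14, -2), (-5, 19)) = 28.3196
d((14, -2), (-6, 4)) = 20.8806
d((14, -2), (-20, 5)) = 34.7131
d((14, -2), (17, -9)) = 7.6158
d((14, -2), (0, 1)) = 14.3178
d((-5, 19), (-6, 4)) = 15.0333
d((-5, 19), (-20, 5)) = 20.5183
d((-5, 19), (17, -9)) = 35.609
d((-5, 19), (0, 1)) = 18.6815
d((-6, 4), (-20, 5)) = 14.0357
d((-6, 4), (17, -9)) = 26.4197
d((-6, 4), (0, 1)) = 6.7082 <-- minimum
d((-20, 5), (17, -9)) = 39.5601
d((-20, 5), (0, 1)) = 20.3961
d((17, -9), (0, 1)) = 19.7231

Closest pair: (-6, 4) and (0, 1) with distance 6.7082

The closest pair is (-6, 4) and (0, 1) with Euclidean distance 6.7082. For 6 points, brute-force pairwise comparison is shown above. For large n, the divide-and-conquer algorithm (sort by x, recurse on halves, check the dividing strip) achieves O(n log n).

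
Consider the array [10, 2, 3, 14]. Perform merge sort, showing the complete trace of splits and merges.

Merge sort trace:

Split: [10, 2, 3, 14] -> [10, 2] and [3, 14]
  Split: [10, 2] -> [10] and [2]
  Merge: [10] + [2] -> [2, 10]
  Split: [3, 14] -> [3] and [14]
  Merge: [3] + [14] -> [3, 14]
Merge: [2, 10] + [3, 14] -> [2, 3, 10, 14]

Final sorted array: [2, 3, 10, 14]

The merge sort proceeds by recursively splitting the array and merging sorted halves.
After all merges, the sorted array is [2, 3, 10, 14].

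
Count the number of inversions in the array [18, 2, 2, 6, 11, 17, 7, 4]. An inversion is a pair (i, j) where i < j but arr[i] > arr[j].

Finding inversions in [18, 2, 2, 6, 11, 17, 7, 4]:

(0, 1): arr[0]=18 > arr[1]=2
(0, 2): arr[0]=18 > arr[2]=2
(0, 3): arr[0]=18 > arr[3]=6
(0, 4): arr[0]=18 > arr[4]=11
(0, 5): arr[0]=18 > arr[5]=17
(0, 6): arr[0]=18 > arr[6]=7
(0, 7): arr[0]=18 > arr[7]=4
(3, 7): arr[3]=6 > arr[7]=4
(4, 6): arr[4]=11 > arr[6]=7
(4, 7): arr[4]=11 > arr[7]=4
(5, 6): arr[5]=17 > arr[6]=7
(5, 7): arr[5]=17 > arr[7]=4
(6, 7): arr[6]=7 > arr[7]=4

Total inversions: 13

The array has 13 inversion(s): (0,1), (0,2), (0,3), (0,4), (0,5), (0,6), (0,7), (3,7), (4,6), (4,7), (5,6), (5,7), (6,7). Each pair (i,j) satisfies i < j and arr[i] > arr[j].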